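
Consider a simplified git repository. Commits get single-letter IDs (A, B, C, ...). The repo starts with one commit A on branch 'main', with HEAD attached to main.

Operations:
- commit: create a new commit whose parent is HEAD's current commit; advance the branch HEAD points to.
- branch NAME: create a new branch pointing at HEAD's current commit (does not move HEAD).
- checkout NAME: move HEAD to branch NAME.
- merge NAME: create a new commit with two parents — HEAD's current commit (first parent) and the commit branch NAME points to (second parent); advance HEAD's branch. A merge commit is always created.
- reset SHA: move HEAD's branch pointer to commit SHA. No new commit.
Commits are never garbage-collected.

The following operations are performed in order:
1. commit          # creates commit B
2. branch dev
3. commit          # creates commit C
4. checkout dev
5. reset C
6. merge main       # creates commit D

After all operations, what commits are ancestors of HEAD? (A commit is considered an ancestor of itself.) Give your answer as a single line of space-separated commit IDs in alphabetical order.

Answer: A B C D

Derivation:
After op 1 (commit): HEAD=main@B [main=B]
After op 2 (branch): HEAD=main@B [dev=B main=B]
After op 3 (commit): HEAD=main@C [dev=B main=C]
After op 4 (checkout): HEAD=dev@B [dev=B main=C]
After op 5 (reset): HEAD=dev@C [dev=C main=C]
After op 6 (merge): HEAD=dev@D [dev=D main=C]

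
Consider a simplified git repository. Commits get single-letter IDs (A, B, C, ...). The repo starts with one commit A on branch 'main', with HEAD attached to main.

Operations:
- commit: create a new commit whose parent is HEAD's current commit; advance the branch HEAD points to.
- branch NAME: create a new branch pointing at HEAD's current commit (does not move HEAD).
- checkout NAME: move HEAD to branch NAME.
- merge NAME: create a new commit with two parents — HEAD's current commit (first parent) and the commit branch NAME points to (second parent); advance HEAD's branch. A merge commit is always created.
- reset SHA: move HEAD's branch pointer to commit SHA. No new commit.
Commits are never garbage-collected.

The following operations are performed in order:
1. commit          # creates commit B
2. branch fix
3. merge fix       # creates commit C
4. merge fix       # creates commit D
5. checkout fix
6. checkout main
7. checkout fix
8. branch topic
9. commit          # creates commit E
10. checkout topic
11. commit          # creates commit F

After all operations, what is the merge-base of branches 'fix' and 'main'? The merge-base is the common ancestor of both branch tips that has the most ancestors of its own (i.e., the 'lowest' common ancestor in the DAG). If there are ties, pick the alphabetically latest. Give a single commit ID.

Answer: B

Derivation:
After op 1 (commit): HEAD=main@B [main=B]
After op 2 (branch): HEAD=main@B [fix=B main=B]
After op 3 (merge): HEAD=main@C [fix=B main=C]
After op 4 (merge): HEAD=main@D [fix=B main=D]
After op 5 (checkout): HEAD=fix@B [fix=B main=D]
After op 6 (checkout): HEAD=main@D [fix=B main=D]
After op 7 (checkout): HEAD=fix@B [fix=B main=D]
After op 8 (branch): HEAD=fix@B [fix=B main=D topic=B]
After op 9 (commit): HEAD=fix@E [fix=E main=D topic=B]
After op 10 (checkout): HEAD=topic@B [fix=E main=D topic=B]
After op 11 (commit): HEAD=topic@F [fix=E main=D topic=F]
ancestors(fix=E): ['A', 'B', 'E']
ancestors(main=D): ['A', 'B', 'C', 'D']
common: ['A', 'B']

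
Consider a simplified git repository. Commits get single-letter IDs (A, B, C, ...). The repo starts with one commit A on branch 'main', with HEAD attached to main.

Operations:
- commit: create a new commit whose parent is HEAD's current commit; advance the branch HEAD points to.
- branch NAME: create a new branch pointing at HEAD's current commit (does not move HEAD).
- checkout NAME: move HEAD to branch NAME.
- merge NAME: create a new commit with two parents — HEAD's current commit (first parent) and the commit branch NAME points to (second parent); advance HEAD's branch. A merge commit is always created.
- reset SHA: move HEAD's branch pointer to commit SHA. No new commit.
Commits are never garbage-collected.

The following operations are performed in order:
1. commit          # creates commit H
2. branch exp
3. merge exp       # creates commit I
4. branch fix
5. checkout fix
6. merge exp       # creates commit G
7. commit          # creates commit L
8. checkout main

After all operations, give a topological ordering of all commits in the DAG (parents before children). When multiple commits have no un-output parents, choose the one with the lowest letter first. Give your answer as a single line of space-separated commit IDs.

After op 1 (commit): HEAD=main@H [main=H]
After op 2 (branch): HEAD=main@H [exp=H main=H]
After op 3 (merge): HEAD=main@I [exp=H main=I]
After op 4 (branch): HEAD=main@I [exp=H fix=I main=I]
After op 5 (checkout): HEAD=fix@I [exp=H fix=I main=I]
After op 6 (merge): HEAD=fix@G [exp=H fix=G main=I]
After op 7 (commit): HEAD=fix@L [exp=H fix=L main=I]
After op 8 (checkout): HEAD=main@I [exp=H fix=L main=I]
commit A: parents=[]
commit G: parents=['I', 'H']
commit H: parents=['A']
commit I: parents=['H', 'H']
commit L: parents=['G']

Answer: A H I G L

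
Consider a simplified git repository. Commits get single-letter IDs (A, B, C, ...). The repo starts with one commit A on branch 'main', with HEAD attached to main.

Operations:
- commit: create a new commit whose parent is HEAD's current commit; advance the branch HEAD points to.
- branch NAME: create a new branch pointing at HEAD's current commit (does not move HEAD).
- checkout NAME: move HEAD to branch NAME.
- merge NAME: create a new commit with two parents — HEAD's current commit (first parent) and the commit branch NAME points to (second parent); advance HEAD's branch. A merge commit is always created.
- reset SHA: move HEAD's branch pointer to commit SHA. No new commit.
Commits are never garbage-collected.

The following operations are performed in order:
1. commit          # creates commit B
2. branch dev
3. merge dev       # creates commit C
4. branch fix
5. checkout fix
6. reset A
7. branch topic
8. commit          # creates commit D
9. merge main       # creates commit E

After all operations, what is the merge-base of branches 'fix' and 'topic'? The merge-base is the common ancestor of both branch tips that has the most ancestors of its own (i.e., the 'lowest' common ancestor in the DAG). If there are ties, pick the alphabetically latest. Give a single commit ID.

Answer: A

Derivation:
After op 1 (commit): HEAD=main@B [main=B]
After op 2 (branch): HEAD=main@B [dev=B main=B]
After op 3 (merge): HEAD=main@C [dev=B main=C]
After op 4 (branch): HEAD=main@C [dev=B fix=C main=C]
After op 5 (checkout): HEAD=fix@C [dev=B fix=C main=C]
After op 6 (reset): HEAD=fix@A [dev=B fix=A main=C]
After op 7 (branch): HEAD=fix@A [dev=B fix=A main=C topic=A]
After op 8 (commit): HEAD=fix@D [dev=B fix=D main=C topic=A]
After op 9 (merge): HEAD=fix@E [dev=B fix=E main=C topic=A]
ancestors(fix=E): ['A', 'B', 'C', 'D', 'E']
ancestors(topic=A): ['A']
common: ['A']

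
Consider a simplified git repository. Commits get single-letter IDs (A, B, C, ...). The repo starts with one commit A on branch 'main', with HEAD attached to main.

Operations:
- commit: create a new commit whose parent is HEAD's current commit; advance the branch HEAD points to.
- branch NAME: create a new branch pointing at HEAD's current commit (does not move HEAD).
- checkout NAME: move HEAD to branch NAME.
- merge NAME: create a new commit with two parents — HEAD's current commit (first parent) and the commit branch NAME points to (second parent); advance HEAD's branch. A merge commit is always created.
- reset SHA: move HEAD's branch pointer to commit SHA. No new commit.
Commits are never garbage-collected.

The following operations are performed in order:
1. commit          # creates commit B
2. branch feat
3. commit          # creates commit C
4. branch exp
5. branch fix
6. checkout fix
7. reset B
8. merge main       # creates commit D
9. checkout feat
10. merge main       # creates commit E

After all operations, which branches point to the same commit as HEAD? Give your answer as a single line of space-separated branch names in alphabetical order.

Answer: feat

Derivation:
After op 1 (commit): HEAD=main@B [main=B]
After op 2 (branch): HEAD=main@B [feat=B main=B]
After op 3 (commit): HEAD=main@C [feat=B main=C]
After op 4 (branch): HEAD=main@C [exp=C feat=B main=C]
After op 5 (branch): HEAD=main@C [exp=C feat=B fix=C main=C]
After op 6 (checkout): HEAD=fix@C [exp=C feat=B fix=C main=C]
After op 7 (reset): HEAD=fix@B [exp=C feat=B fix=B main=C]
After op 8 (merge): HEAD=fix@D [exp=C feat=B fix=D main=C]
After op 9 (checkout): HEAD=feat@B [exp=C feat=B fix=D main=C]
After op 10 (merge): HEAD=feat@E [exp=C feat=E fix=D main=C]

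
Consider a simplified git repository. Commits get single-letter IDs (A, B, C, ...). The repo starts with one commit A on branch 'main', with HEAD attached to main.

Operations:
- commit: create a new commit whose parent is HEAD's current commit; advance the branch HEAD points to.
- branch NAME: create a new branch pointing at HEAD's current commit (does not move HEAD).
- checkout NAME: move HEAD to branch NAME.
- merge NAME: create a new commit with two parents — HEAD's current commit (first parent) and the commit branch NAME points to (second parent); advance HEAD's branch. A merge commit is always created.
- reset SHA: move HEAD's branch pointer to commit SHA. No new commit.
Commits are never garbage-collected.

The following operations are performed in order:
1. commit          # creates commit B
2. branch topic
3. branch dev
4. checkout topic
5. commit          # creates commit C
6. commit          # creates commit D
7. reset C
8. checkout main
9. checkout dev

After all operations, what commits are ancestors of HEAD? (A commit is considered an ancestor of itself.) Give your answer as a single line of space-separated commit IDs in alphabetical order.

Answer: A B

Derivation:
After op 1 (commit): HEAD=main@B [main=B]
After op 2 (branch): HEAD=main@B [main=B topic=B]
After op 3 (branch): HEAD=main@B [dev=B main=B topic=B]
After op 4 (checkout): HEAD=topic@B [dev=B main=B topic=B]
After op 5 (commit): HEAD=topic@C [dev=B main=B topic=C]
After op 6 (commit): HEAD=topic@D [dev=B main=B topic=D]
After op 7 (reset): HEAD=topic@C [dev=B main=B topic=C]
After op 8 (checkout): HEAD=main@B [dev=B main=B topic=C]
After op 9 (checkout): HEAD=dev@B [dev=B main=B topic=C]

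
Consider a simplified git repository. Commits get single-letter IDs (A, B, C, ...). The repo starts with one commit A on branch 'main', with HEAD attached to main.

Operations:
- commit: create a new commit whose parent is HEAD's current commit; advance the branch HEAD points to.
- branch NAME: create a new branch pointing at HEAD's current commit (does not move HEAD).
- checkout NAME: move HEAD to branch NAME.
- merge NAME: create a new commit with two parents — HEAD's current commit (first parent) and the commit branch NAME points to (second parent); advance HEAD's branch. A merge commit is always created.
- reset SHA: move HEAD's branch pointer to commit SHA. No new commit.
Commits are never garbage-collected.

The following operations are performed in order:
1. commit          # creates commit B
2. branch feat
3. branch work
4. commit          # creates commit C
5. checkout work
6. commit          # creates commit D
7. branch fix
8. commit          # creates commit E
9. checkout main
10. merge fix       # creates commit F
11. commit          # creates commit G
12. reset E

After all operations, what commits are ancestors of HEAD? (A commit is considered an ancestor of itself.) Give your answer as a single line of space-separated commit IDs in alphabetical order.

After op 1 (commit): HEAD=main@B [main=B]
After op 2 (branch): HEAD=main@B [feat=B main=B]
After op 3 (branch): HEAD=main@B [feat=B main=B work=B]
After op 4 (commit): HEAD=main@C [feat=B main=C work=B]
After op 5 (checkout): HEAD=work@B [feat=B main=C work=B]
After op 6 (commit): HEAD=work@D [feat=B main=C work=D]
After op 7 (branch): HEAD=work@D [feat=B fix=D main=C work=D]
After op 8 (commit): HEAD=work@E [feat=B fix=D main=C work=E]
After op 9 (checkout): HEAD=main@C [feat=B fix=D main=C work=E]
After op 10 (merge): HEAD=main@F [feat=B fix=D main=F work=E]
After op 11 (commit): HEAD=main@G [feat=B fix=D main=G work=E]
After op 12 (reset): HEAD=main@E [feat=B fix=D main=E work=E]

Answer: A B D E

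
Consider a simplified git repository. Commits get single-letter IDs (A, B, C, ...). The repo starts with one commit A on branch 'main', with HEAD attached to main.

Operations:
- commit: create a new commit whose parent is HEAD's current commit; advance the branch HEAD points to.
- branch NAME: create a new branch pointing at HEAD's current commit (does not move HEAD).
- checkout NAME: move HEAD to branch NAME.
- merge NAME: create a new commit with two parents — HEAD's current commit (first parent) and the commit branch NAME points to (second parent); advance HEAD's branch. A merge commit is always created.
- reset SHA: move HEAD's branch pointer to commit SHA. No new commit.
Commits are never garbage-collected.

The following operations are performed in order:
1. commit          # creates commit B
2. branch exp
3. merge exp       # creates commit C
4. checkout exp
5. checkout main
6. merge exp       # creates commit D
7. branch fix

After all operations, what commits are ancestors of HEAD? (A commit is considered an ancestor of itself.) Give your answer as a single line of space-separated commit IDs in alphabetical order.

Answer: A B C D

Derivation:
After op 1 (commit): HEAD=main@B [main=B]
After op 2 (branch): HEAD=main@B [exp=B main=B]
After op 3 (merge): HEAD=main@C [exp=B main=C]
After op 4 (checkout): HEAD=exp@B [exp=B main=C]
After op 5 (checkout): HEAD=main@C [exp=B main=C]
After op 6 (merge): HEAD=main@D [exp=B main=D]
After op 7 (branch): HEAD=main@D [exp=B fix=D main=D]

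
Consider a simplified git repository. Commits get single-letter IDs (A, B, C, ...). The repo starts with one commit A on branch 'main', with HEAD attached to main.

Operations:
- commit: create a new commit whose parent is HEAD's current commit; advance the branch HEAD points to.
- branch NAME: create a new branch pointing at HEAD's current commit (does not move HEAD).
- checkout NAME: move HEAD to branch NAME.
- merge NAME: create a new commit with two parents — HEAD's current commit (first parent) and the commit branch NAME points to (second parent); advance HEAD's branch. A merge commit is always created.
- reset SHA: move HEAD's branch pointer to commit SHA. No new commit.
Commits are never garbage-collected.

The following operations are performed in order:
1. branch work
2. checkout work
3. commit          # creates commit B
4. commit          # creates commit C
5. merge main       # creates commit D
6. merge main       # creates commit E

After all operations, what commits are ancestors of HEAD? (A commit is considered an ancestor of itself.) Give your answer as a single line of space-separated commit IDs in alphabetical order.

Answer: A B C D E

Derivation:
After op 1 (branch): HEAD=main@A [main=A work=A]
After op 2 (checkout): HEAD=work@A [main=A work=A]
After op 3 (commit): HEAD=work@B [main=A work=B]
After op 4 (commit): HEAD=work@C [main=A work=C]
After op 5 (merge): HEAD=work@D [main=A work=D]
After op 6 (merge): HEAD=work@E [main=A work=E]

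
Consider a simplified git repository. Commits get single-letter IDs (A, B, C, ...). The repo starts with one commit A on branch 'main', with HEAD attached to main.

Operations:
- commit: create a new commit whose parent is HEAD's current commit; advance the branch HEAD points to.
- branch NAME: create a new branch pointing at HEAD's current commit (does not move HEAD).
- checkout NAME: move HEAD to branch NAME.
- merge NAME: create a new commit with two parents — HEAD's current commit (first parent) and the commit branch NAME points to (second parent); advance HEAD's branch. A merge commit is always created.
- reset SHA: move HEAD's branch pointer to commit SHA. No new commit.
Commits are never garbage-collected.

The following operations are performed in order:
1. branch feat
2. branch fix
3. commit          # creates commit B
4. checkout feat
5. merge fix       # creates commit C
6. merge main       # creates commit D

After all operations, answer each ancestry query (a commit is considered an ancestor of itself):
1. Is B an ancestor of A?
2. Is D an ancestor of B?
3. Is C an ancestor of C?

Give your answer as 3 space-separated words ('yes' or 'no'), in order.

After op 1 (branch): HEAD=main@A [feat=A main=A]
After op 2 (branch): HEAD=main@A [feat=A fix=A main=A]
After op 3 (commit): HEAD=main@B [feat=A fix=A main=B]
After op 4 (checkout): HEAD=feat@A [feat=A fix=A main=B]
After op 5 (merge): HEAD=feat@C [feat=C fix=A main=B]
After op 6 (merge): HEAD=feat@D [feat=D fix=A main=B]
ancestors(A) = {A}; B in? no
ancestors(B) = {A,B}; D in? no
ancestors(C) = {A,C}; C in? yes

Answer: no no yes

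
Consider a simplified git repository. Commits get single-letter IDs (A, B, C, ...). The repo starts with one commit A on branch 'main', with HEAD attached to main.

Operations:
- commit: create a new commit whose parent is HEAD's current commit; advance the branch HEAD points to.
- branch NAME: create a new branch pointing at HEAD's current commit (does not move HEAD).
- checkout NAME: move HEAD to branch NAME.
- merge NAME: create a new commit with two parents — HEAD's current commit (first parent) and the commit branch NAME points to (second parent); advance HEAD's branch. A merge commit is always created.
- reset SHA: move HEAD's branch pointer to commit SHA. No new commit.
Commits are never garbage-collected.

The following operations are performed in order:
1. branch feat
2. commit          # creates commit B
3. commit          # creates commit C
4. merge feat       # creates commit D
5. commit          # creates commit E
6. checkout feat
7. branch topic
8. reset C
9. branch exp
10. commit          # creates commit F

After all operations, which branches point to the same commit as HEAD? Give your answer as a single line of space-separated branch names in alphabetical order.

Answer: feat

Derivation:
After op 1 (branch): HEAD=main@A [feat=A main=A]
After op 2 (commit): HEAD=main@B [feat=A main=B]
After op 3 (commit): HEAD=main@C [feat=A main=C]
After op 4 (merge): HEAD=main@D [feat=A main=D]
After op 5 (commit): HEAD=main@E [feat=A main=E]
After op 6 (checkout): HEAD=feat@A [feat=A main=E]
After op 7 (branch): HEAD=feat@A [feat=A main=E topic=A]
After op 8 (reset): HEAD=feat@C [feat=C main=E topic=A]
After op 9 (branch): HEAD=feat@C [exp=C feat=C main=E topic=A]
After op 10 (commit): HEAD=feat@F [exp=C feat=F main=E topic=A]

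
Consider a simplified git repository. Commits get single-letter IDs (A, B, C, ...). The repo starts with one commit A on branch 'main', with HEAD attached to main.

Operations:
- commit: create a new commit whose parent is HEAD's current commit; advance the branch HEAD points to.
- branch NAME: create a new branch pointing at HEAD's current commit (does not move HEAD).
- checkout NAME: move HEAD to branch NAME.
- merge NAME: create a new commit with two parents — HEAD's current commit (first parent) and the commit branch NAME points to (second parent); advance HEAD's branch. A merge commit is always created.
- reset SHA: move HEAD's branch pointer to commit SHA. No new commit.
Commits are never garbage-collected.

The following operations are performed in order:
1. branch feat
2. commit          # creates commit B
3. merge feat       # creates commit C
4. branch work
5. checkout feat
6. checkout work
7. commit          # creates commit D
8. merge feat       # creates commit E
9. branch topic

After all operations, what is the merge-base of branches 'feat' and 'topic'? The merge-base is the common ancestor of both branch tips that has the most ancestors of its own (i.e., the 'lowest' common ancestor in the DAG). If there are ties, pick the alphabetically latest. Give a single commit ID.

Answer: A

Derivation:
After op 1 (branch): HEAD=main@A [feat=A main=A]
After op 2 (commit): HEAD=main@B [feat=A main=B]
After op 3 (merge): HEAD=main@C [feat=A main=C]
After op 4 (branch): HEAD=main@C [feat=A main=C work=C]
After op 5 (checkout): HEAD=feat@A [feat=A main=C work=C]
After op 6 (checkout): HEAD=work@C [feat=A main=C work=C]
After op 7 (commit): HEAD=work@D [feat=A main=C work=D]
After op 8 (merge): HEAD=work@E [feat=A main=C work=E]
After op 9 (branch): HEAD=work@E [feat=A main=C topic=E work=E]
ancestors(feat=A): ['A']
ancestors(topic=E): ['A', 'B', 'C', 'D', 'E']
common: ['A']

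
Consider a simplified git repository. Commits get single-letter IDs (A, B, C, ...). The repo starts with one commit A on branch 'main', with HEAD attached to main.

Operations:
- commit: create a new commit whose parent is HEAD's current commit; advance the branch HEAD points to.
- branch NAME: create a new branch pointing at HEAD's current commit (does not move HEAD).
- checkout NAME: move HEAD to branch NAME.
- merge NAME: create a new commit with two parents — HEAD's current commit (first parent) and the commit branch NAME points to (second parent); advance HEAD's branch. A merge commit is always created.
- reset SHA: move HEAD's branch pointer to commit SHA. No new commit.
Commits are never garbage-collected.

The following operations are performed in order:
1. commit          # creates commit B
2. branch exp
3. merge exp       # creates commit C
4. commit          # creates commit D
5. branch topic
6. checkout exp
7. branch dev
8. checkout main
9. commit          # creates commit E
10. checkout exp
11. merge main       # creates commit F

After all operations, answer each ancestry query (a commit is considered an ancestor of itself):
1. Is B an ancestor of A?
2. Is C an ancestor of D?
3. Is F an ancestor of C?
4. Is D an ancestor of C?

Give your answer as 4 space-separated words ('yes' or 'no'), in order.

After op 1 (commit): HEAD=main@B [main=B]
After op 2 (branch): HEAD=main@B [exp=B main=B]
After op 3 (merge): HEAD=main@C [exp=B main=C]
After op 4 (commit): HEAD=main@D [exp=B main=D]
After op 5 (branch): HEAD=main@D [exp=B main=D topic=D]
After op 6 (checkout): HEAD=exp@B [exp=B main=D topic=D]
After op 7 (branch): HEAD=exp@B [dev=B exp=B main=D topic=D]
After op 8 (checkout): HEAD=main@D [dev=B exp=B main=D topic=D]
After op 9 (commit): HEAD=main@E [dev=B exp=B main=E topic=D]
After op 10 (checkout): HEAD=exp@B [dev=B exp=B main=E topic=D]
After op 11 (merge): HEAD=exp@F [dev=B exp=F main=E topic=D]
ancestors(A) = {A}; B in? no
ancestors(D) = {A,B,C,D}; C in? yes
ancestors(C) = {A,B,C}; F in? no
ancestors(C) = {A,B,C}; D in? no

Answer: no yes no no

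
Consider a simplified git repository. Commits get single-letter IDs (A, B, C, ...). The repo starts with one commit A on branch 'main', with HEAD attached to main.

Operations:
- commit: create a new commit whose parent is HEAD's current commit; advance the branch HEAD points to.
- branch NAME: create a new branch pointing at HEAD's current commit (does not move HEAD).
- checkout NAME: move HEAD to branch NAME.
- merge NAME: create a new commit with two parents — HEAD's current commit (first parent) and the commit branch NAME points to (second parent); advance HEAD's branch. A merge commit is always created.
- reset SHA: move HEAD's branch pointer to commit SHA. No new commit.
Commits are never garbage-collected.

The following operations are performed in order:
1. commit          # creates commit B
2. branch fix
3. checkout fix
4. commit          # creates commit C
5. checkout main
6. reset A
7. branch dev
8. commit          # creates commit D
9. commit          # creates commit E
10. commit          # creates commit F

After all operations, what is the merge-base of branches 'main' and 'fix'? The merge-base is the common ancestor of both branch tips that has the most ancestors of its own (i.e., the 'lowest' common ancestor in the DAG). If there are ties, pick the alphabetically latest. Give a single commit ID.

Answer: A

Derivation:
After op 1 (commit): HEAD=main@B [main=B]
After op 2 (branch): HEAD=main@B [fix=B main=B]
After op 3 (checkout): HEAD=fix@B [fix=B main=B]
After op 4 (commit): HEAD=fix@C [fix=C main=B]
After op 5 (checkout): HEAD=main@B [fix=C main=B]
After op 6 (reset): HEAD=main@A [fix=C main=A]
After op 7 (branch): HEAD=main@A [dev=A fix=C main=A]
After op 8 (commit): HEAD=main@D [dev=A fix=C main=D]
After op 9 (commit): HEAD=main@E [dev=A fix=C main=E]
After op 10 (commit): HEAD=main@F [dev=A fix=C main=F]
ancestors(main=F): ['A', 'D', 'E', 'F']
ancestors(fix=C): ['A', 'B', 'C']
common: ['A']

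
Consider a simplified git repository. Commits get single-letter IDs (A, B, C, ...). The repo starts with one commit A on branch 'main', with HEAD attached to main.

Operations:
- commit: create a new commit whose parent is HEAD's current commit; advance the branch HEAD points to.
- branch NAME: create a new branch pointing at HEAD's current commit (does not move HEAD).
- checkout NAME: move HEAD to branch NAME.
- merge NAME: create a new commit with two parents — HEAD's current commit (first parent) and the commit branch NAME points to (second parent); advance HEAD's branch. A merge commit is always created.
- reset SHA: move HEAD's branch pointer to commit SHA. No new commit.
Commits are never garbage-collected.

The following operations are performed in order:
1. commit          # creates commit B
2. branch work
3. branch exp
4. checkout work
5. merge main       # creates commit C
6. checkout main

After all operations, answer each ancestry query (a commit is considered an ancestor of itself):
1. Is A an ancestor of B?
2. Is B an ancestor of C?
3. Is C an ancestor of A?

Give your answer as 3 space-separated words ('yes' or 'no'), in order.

Answer: yes yes no

Derivation:
After op 1 (commit): HEAD=main@B [main=B]
After op 2 (branch): HEAD=main@B [main=B work=B]
After op 3 (branch): HEAD=main@B [exp=B main=B work=B]
After op 4 (checkout): HEAD=work@B [exp=B main=B work=B]
After op 5 (merge): HEAD=work@C [exp=B main=B work=C]
After op 6 (checkout): HEAD=main@B [exp=B main=B work=C]
ancestors(B) = {A,B}; A in? yes
ancestors(C) = {A,B,C}; B in? yes
ancestors(A) = {A}; C in? no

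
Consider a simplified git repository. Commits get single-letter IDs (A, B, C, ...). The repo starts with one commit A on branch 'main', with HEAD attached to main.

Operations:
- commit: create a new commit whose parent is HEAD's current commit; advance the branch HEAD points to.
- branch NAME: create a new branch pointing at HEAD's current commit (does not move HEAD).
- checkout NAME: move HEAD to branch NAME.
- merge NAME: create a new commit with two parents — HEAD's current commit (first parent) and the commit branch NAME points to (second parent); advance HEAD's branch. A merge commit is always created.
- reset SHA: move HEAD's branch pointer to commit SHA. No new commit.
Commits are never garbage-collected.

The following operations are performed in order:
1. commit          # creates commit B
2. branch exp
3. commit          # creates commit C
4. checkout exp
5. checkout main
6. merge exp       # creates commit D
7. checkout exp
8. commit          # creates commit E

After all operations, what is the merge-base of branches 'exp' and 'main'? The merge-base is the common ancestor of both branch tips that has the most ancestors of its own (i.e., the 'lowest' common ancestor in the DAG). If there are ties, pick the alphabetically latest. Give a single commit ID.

Answer: B

Derivation:
After op 1 (commit): HEAD=main@B [main=B]
After op 2 (branch): HEAD=main@B [exp=B main=B]
After op 3 (commit): HEAD=main@C [exp=B main=C]
After op 4 (checkout): HEAD=exp@B [exp=B main=C]
After op 5 (checkout): HEAD=main@C [exp=B main=C]
After op 6 (merge): HEAD=main@D [exp=B main=D]
After op 7 (checkout): HEAD=exp@B [exp=B main=D]
After op 8 (commit): HEAD=exp@E [exp=E main=D]
ancestors(exp=E): ['A', 'B', 'E']
ancestors(main=D): ['A', 'B', 'C', 'D']
common: ['A', 'B']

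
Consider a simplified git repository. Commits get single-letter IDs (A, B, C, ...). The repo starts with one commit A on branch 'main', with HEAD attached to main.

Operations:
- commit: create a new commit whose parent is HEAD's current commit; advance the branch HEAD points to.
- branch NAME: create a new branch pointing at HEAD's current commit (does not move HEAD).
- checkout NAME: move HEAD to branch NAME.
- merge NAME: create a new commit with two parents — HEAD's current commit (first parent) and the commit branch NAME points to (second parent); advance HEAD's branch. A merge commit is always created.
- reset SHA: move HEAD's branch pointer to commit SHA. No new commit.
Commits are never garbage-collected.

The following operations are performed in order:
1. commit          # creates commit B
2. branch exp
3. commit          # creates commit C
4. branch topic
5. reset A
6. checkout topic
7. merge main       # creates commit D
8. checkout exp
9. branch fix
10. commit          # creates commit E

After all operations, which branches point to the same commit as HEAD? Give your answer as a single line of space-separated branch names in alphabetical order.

Answer: exp

Derivation:
After op 1 (commit): HEAD=main@B [main=B]
After op 2 (branch): HEAD=main@B [exp=B main=B]
After op 3 (commit): HEAD=main@C [exp=B main=C]
After op 4 (branch): HEAD=main@C [exp=B main=C topic=C]
After op 5 (reset): HEAD=main@A [exp=B main=A topic=C]
After op 6 (checkout): HEAD=topic@C [exp=B main=A topic=C]
After op 7 (merge): HEAD=topic@D [exp=B main=A topic=D]
After op 8 (checkout): HEAD=exp@B [exp=B main=A topic=D]
After op 9 (branch): HEAD=exp@B [exp=B fix=B main=A topic=D]
After op 10 (commit): HEAD=exp@E [exp=E fix=B main=A topic=D]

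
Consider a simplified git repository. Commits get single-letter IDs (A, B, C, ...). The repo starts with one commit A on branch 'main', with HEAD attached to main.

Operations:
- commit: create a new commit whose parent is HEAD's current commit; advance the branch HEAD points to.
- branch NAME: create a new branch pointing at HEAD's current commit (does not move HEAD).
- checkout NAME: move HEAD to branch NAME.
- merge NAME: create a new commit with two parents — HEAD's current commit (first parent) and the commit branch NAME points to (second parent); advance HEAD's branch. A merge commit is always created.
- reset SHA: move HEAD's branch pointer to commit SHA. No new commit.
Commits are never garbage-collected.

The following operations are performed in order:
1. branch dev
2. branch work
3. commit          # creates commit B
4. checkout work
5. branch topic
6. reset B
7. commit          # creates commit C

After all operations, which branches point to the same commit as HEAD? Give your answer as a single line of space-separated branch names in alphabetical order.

After op 1 (branch): HEAD=main@A [dev=A main=A]
After op 2 (branch): HEAD=main@A [dev=A main=A work=A]
After op 3 (commit): HEAD=main@B [dev=A main=B work=A]
After op 4 (checkout): HEAD=work@A [dev=A main=B work=A]
After op 5 (branch): HEAD=work@A [dev=A main=B topic=A work=A]
After op 6 (reset): HEAD=work@B [dev=A main=B topic=A work=B]
After op 7 (commit): HEAD=work@C [dev=A main=B topic=A work=C]

Answer: work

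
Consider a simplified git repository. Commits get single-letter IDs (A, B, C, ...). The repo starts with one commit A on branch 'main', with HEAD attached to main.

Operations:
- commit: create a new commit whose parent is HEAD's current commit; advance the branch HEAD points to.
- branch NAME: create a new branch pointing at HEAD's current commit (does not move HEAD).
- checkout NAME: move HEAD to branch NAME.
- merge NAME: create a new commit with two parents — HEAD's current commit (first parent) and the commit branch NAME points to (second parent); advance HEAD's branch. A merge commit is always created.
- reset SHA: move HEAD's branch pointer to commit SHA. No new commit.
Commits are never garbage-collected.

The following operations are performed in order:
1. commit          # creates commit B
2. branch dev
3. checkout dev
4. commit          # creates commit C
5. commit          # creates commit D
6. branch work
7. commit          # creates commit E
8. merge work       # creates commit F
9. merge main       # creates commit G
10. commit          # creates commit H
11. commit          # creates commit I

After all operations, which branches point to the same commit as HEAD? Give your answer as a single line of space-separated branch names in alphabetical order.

Answer: dev

Derivation:
After op 1 (commit): HEAD=main@B [main=B]
After op 2 (branch): HEAD=main@B [dev=B main=B]
After op 3 (checkout): HEAD=dev@B [dev=B main=B]
After op 4 (commit): HEAD=dev@C [dev=C main=B]
After op 5 (commit): HEAD=dev@D [dev=D main=B]
After op 6 (branch): HEAD=dev@D [dev=D main=B work=D]
After op 7 (commit): HEAD=dev@E [dev=E main=B work=D]
After op 8 (merge): HEAD=dev@F [dev=F main=B work=D]
After op 9 (merge): HEAD=dev@G [dev=G main=B work=D]
After op 10 (commit): HEAD=dev@H [dev=H main=B work=D]
After op 11 (commit): HEAD=dev@I [dev=I main=B work=D]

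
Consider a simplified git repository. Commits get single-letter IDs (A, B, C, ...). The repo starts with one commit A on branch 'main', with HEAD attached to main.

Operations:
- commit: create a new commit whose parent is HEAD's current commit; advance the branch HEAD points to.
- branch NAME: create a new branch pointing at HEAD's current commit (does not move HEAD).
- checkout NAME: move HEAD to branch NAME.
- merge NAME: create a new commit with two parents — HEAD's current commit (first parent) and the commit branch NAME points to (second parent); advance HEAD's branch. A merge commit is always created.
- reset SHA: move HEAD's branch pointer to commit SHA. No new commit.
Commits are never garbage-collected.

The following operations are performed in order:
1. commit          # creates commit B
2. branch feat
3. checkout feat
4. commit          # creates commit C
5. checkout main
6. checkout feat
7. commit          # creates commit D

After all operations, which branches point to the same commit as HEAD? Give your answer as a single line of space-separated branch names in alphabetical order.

After op 1 (commit): HEAD=main@B [main=B]
After op 2 (branch): HEAD=main@B [feat=B main=B]
After op 3 (checkout): HEAD=feat@B [feat=B main=B]
After op 4 (commit): HEAD=feat@C [feat=C main=B]
After op 5 (checkout): HEAD=main@B [feat=C main=B]
After op 6 (checkout): HEAD=feat@C [feat=C main=B]
After op 7 (commit): HEAD=feat@D [feat=D main=B]

Answer: feat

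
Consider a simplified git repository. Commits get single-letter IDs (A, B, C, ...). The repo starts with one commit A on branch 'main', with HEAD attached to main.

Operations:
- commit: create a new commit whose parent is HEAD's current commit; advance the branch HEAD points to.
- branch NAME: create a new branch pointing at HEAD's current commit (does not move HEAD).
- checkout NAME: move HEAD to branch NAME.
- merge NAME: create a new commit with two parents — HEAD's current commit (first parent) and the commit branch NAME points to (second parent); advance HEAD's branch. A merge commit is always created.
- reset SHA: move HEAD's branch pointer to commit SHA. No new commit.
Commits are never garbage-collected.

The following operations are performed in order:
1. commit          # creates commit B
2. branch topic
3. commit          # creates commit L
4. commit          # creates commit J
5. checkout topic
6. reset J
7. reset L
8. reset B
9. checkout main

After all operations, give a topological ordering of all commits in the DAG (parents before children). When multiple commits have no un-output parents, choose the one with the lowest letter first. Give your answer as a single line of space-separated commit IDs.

After op 1 (commit): HEAD=main@B [main=B]
After op 2 (branch): HEAD=main@B [main=B topic=B]
After op 3 (commit): HEAD=main@L [main=L topic=B]
After op 4 (commit): HEAD=main@J [main=J topic=B]
After op 5 (checkout): HEAD=topic@B [main=J topic=B]
After op 6 (reset): HEAD=topic@J [main=J topic=J]
After op 7 (reset): HEAD=topic@L [main=J topic=L]
After op 8 (reset): HEAD=topic@B [main=J topic=B]
After op 9 (checkout): HEAD=main@J [main=J topic=B]
commit A: parents=[]
commit B: parents=['A']
commit J: parents=['L']
commit L: parents=['B']

Answer: A B L J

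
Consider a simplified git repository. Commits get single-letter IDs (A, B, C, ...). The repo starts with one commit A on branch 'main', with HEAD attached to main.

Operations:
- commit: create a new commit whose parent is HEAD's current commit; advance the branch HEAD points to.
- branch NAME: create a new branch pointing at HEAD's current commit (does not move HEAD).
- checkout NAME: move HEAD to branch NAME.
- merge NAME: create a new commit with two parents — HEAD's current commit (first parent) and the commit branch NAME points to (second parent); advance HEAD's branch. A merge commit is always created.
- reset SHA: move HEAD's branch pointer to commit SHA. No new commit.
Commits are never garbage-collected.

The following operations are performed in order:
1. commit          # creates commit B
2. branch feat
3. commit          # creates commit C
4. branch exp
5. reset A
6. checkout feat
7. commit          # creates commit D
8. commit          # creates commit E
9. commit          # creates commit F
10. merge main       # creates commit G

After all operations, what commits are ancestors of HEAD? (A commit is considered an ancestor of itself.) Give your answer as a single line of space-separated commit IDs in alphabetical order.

After op 1 (commit): HEAD=main@B [main=B]
After op 2 (branch): HEAD=main@B [feat=B main=B]
After op 3 (commit): HEAD=main@C [feat=B main=C]
After op 4 (branch): HEAD=main@C [exp=C feat=B main=C]
After op 5 (reset): HEAD=main@A [exp=C feat=B main=A]
After op 6 (checkout): HEAD=feat@B [exp=C feat=B main=A]
After op 7 (commit): HEAD=feat@D [exp=C feat=D main=A]
After op 8 (commit): HEAD=feat@E [exp=C feat=E main=A]
After op 9 (commit): HEAD=feat@F [exp=C feat=F main=A]
After op 10 (merge): HEAD=feat@G [exp=C feat=G main=A]

Answer: A B D E F G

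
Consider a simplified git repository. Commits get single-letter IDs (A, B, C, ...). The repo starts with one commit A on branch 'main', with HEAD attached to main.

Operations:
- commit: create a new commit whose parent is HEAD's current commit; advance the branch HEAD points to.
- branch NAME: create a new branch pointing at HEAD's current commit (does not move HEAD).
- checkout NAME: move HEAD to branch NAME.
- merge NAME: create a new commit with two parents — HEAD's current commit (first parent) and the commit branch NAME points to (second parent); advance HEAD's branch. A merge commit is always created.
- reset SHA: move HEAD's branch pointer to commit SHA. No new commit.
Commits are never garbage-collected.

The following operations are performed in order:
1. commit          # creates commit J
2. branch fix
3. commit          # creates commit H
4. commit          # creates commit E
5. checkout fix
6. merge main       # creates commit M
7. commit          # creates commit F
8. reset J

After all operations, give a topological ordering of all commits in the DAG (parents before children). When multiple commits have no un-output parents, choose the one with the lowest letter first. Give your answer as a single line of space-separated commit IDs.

After op 1 (commit): HEAD=main@J [main=J]
After op 2 (branch): HEAD=main@J [fix=J main=J]
After op 3 (commit): HEAD=main@H [fix=J main=H]
After op 4 (commit): HEAD=main@E [fix=J main=E]
After op 5 (checkout): HEAD=fix@J [fix=J main=E]
After op 6 (merge): HEAD=fix@M [fix=M main=E]
After op 7 (commit): HEAD=fix@F [fix=F main=E]
After op 8 (reset): HEAD=fix@J [fix=J main=E]
commit A: parents=[]
commit E: parents=['H']
commit F: parents=['M']
commit H: parents=['J']
commit J: parents=['A']
commit M: parents=['J', 'E']

Answer: A J H E M F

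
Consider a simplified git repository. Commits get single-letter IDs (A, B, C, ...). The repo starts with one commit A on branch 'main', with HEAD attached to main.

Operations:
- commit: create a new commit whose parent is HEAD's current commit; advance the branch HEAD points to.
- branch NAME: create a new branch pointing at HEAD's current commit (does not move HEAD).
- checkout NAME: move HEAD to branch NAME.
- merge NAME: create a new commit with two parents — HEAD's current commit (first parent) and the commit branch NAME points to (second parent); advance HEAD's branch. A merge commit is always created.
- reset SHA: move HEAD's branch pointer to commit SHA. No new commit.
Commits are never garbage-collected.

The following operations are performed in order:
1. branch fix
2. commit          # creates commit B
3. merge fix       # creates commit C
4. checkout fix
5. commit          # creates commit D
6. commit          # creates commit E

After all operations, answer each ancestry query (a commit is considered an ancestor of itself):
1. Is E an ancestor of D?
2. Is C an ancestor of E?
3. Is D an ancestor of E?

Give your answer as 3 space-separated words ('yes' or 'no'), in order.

After op 1 (branch): HEAD=main@A [fix=A main=A]
After op 2 (commit): HEAD=main@B [fix=A main=B]
After op 3 (merge): HEAD=main@C [fix=A main=C]
After op 4 (checkout): HEAD=fix@A [fix=A main=C]
After op 5 (commit): HEAD=fix@D [fix=D main=C]
After op 6 (commit): HEAD=fix@E [fix=E main=C]
ancestors(D) = {A,D}; E in? no
ancestors(E) = {A,D,E}; C in? no
ancestors(E) = {A,D,E}; D in? yes

Answer: no no yes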